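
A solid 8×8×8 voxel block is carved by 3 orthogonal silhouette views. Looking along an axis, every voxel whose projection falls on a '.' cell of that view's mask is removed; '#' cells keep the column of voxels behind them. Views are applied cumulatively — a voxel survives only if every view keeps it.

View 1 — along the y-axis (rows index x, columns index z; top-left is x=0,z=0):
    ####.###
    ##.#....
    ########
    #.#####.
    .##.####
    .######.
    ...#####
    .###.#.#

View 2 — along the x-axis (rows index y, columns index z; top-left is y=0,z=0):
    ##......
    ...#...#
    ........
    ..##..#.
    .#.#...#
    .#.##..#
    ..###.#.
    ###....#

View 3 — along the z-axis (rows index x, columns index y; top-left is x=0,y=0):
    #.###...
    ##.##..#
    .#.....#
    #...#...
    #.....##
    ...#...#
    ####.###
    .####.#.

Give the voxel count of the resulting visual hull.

full grid |V| = 512
[1] y-view keeps 46 columns → grid now 368
[2] x-view keeps 22 columns → grid now 127
[3] z-view keeps 30 columns → grid now 56

voxel count = 56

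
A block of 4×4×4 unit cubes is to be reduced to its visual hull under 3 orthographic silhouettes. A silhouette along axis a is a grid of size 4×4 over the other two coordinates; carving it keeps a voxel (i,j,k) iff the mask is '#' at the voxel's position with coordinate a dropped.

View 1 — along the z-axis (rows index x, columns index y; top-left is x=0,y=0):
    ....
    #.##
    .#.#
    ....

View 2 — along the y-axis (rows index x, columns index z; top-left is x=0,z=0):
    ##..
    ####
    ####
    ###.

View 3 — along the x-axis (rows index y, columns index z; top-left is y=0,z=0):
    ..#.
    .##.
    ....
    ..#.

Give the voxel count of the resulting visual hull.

|visual hull| = 5

initial block: 4^3 = 64
after view 1 [z-axis, 5 of 16 cells solid] → remaining = 20
after view 2 [y-axis, 13 of 16 cells solid] → remaining = 20
after view 3 [x-axis, 4 of 16 cells solid] → remaining = 5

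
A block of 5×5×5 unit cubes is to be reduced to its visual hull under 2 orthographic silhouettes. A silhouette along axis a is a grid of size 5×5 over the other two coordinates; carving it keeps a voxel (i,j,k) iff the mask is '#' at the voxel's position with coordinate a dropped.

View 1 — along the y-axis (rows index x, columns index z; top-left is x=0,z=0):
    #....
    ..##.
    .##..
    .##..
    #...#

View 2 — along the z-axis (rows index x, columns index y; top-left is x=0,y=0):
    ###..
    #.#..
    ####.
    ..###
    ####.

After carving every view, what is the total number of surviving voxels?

remaining voxels: 29

initial block: 5^3 = 125
carve view 1 (along y, XZ-mask fill 9/25): 45 voxels remain
carve view 2 (along z, XY-mask fill 16/25): 29 voxels remain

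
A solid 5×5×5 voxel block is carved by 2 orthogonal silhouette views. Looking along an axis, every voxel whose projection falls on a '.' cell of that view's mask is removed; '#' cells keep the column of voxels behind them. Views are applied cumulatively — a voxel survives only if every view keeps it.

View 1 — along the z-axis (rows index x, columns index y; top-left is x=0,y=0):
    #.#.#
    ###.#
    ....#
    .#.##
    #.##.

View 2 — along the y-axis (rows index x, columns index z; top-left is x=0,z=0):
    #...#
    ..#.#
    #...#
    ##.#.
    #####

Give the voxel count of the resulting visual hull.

voxel count = 40

before carving: 125 voxels (5×5×5)
  1. axis=2 (XY plane), |mask|=14  ⇒  voxels=70
  2. axis=1 (XZ plane), |mask|=14  ⇒  voxels=40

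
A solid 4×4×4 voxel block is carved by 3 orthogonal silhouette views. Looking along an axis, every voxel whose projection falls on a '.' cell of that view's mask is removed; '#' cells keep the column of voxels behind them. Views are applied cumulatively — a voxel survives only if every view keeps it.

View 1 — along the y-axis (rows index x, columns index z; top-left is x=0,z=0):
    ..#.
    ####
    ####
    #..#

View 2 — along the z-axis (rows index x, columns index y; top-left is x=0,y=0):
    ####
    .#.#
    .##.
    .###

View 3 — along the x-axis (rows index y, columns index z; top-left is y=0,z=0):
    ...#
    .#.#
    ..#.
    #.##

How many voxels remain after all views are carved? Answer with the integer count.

voxel count = 13

full grid |V| = 64
[1] y-view keeps 11 columns → grid now 44
[2] z-view keeps 11 columns → grid now 26
[3] x-view keeps 7 columns → grid now 13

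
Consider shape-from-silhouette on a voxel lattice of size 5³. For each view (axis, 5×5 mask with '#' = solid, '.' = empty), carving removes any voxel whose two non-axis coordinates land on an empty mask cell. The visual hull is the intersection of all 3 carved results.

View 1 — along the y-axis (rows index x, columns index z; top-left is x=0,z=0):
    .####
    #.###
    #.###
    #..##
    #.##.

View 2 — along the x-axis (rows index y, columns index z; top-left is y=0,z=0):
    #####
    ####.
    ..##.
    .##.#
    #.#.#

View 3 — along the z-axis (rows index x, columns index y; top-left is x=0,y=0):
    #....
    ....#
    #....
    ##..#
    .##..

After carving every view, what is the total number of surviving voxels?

start: 5×5×5 = 125 voxels
V1 y: intersect with XZ mask (18 set) -- 90 left
V2 x: intersect with YZ mask (17 set) -- 62 left
V3 z: intersect with XY mask (8 set) -- 23 left

23 voxels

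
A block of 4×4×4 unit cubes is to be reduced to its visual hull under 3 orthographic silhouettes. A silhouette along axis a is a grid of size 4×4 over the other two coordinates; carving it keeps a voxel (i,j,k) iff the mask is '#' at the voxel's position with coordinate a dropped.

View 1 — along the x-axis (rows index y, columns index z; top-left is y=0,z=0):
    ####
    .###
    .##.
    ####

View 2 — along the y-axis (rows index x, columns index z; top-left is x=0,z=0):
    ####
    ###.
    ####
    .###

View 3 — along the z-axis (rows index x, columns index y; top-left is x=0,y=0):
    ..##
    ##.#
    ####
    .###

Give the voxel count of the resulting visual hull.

35 voxels

initial block: 4^3 = 64
step 1: project along x, AND mask (13/16) → |grid| = 52
step 2: project along y, AND mask (14/16) → |grid| = 47
step 3: project along z, AND mask (12/16) → |grid| = 35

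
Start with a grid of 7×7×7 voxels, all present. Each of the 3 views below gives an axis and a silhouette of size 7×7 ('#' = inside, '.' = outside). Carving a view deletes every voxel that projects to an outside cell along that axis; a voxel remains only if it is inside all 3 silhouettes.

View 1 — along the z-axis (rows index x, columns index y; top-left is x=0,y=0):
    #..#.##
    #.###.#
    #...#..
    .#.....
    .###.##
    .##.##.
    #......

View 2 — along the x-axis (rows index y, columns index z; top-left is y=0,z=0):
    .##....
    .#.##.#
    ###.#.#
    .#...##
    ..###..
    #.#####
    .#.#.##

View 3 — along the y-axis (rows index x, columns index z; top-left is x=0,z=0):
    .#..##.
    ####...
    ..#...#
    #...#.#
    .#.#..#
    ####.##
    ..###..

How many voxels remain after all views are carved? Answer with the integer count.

full grid |V| = 343
[1] z-view keeps 22 columns → grid now 154
[2] x-view keeps 27 columns → grid now 83
[3] y-view keeps 24 columns → grid now 48

48 voxels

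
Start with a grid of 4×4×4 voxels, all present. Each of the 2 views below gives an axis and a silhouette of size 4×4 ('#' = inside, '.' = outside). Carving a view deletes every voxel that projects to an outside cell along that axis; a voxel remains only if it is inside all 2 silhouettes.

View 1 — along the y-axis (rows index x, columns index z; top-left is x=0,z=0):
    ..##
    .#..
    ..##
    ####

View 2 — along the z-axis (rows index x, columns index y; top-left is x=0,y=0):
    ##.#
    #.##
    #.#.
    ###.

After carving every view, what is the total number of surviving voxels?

start: 4×4×4 = 64 voxels
  1. axis=1 (XZ plane), |mask|=9  ⇒  voxels=36
  2. axis=2 (XY plane), |mask|=11  ⇒  voxels=25

voxel count = 25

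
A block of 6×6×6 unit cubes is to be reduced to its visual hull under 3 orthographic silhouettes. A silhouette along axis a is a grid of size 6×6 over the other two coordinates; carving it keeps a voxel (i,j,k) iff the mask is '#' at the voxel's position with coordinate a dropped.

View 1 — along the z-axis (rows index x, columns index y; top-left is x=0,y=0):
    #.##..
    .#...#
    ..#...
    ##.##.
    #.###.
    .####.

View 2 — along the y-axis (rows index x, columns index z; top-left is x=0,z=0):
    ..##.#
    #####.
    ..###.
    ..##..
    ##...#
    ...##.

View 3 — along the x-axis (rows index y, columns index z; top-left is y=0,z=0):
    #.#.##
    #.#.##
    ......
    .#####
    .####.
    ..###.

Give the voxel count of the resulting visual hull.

27 voxels

before carving: 216 voxels (6×6×6)
  1. axis=2 (XY plane), |mask|=18  ⇒  voxels=108
  2. axis=1 (XZ plane), |mask|=18  ⇒  voxels=50
  3. axis=0 (YZ plane), |mask|=20  ⇒  voxels=27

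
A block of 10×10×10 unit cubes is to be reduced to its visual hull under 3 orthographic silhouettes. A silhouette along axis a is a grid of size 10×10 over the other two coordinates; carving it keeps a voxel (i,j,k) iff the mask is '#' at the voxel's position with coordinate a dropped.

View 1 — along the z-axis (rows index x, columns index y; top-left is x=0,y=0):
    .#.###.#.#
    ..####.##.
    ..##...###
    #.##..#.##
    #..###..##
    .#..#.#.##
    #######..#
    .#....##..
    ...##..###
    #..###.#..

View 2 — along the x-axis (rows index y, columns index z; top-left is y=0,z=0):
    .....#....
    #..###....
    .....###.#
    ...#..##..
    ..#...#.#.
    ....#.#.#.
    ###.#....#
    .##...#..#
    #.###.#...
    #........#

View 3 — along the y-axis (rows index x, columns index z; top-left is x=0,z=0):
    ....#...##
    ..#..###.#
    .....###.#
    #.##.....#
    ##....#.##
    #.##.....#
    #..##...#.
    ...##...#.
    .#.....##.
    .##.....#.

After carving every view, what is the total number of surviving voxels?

start: 10×10×10 = 1000 voxels
after view 1 [z-axis, 55 of 100 cells solid] → remaining = 550
after view 2 [x-axis, 34 of 100 cells solid] → remaining = 184
after view 3 [y-axis, 38 of 100 cells solid] → remaining = 81

voxel count = 81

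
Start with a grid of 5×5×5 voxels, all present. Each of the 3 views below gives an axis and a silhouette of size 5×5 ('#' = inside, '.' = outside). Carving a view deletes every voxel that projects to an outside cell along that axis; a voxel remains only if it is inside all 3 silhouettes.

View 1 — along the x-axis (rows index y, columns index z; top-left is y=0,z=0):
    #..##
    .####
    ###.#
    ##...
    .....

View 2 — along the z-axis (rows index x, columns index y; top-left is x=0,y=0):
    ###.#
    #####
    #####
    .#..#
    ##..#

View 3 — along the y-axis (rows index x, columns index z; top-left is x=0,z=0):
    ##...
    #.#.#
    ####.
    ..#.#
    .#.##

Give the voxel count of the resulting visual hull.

initial block: 5^3 = 125
[1] x-view keeps 13 columns → grid now 65
[2] z-view keeps 19 columns → grid now 48
[3] y-view keeps 14 columns → grid now 29

|visual hull| = 29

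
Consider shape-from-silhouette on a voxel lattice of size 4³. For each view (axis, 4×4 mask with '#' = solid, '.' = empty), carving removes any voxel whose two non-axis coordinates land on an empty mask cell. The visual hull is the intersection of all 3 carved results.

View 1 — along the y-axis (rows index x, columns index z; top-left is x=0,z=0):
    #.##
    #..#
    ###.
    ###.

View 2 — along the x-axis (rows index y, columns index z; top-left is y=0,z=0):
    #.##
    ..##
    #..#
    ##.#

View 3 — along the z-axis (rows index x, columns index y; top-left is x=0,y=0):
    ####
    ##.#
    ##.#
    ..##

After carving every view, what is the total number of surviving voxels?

before carving: 64 voxels (4×4×4)
[1] y-view keeps 11 columns → grid now 44
[2] x-view keeps 10 columns → grid now 28
[3] z-view keeps 12 columns → grid now 22

remaining voxels: 22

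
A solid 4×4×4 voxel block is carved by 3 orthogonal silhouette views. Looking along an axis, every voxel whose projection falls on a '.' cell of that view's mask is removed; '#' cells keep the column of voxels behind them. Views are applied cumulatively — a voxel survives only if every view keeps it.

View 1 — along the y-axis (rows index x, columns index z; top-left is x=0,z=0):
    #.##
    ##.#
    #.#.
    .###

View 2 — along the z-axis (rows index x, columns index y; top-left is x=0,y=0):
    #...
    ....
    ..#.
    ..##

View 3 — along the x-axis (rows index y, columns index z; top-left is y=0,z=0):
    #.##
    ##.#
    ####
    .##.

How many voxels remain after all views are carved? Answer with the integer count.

remaining voxels: 10

before carving: 64 voxels (4×4×4)
  1. axis=1 (XZ plane), |mask|=11  ⇒  voxels=44
  2. axis=2 (XY plane), |mask|=4  ⇒  voxels=11
  3. axis=0 (YZ plane), |mask|=12  ⇒  voxels=10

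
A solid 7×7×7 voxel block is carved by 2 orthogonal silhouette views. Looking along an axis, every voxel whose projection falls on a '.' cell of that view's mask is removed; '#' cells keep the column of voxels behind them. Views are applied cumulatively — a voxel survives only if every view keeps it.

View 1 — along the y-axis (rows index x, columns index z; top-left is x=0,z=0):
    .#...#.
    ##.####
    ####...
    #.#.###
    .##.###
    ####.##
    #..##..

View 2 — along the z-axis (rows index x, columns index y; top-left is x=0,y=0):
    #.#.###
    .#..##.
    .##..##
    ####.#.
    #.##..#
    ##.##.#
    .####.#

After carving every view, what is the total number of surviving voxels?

initial block: 7^3 = 343
  1. axis=1 (XZ plane), |mask|=31  ⇒  voxels=217
  2. axis=2 (XY plane), |mask|=31  ⇒  voxels=134

voxel count = 134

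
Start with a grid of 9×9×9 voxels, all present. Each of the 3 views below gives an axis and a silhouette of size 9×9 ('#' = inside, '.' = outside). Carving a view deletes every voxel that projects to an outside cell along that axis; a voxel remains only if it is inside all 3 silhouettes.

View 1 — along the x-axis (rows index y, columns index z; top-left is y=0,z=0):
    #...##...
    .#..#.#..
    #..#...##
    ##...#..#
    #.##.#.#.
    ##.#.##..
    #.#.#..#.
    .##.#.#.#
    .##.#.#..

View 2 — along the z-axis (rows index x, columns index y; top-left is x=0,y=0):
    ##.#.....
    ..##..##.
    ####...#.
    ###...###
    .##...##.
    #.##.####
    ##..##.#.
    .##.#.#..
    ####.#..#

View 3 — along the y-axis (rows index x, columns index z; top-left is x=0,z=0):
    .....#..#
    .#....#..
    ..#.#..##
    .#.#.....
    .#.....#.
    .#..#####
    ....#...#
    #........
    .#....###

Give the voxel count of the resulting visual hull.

before carving: 729 voxels (9×9×9)
V1 x: intersect with YZ mask (37 set) -- 333 left
V2 z: intersect with XY mask (44 set) -- 174 left
V3 y: intersect with XZ mask (25 set) -- 58 left

58 voxels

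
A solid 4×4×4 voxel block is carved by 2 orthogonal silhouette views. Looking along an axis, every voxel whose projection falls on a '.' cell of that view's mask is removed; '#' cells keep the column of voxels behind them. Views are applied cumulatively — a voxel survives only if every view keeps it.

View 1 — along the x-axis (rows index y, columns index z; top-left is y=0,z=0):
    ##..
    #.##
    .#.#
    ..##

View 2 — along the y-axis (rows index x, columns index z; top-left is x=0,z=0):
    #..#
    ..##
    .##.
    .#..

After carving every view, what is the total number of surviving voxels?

|visual hull| = 16

before carving: 64 voxels (4×4×4)
V1 x: intersect with YZ mask (9 set) -- 36 left
V2 y: intersect with XZ mask (7 set) -- 16 left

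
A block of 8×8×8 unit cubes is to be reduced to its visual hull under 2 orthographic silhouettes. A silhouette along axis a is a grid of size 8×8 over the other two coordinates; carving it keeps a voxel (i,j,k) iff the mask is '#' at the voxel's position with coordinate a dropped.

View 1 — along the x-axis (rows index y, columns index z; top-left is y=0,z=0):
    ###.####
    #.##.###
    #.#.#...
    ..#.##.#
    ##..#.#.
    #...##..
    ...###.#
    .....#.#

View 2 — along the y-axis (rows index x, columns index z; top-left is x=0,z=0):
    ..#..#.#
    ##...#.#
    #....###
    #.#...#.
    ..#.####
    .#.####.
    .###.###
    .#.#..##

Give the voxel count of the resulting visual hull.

full grid |V| = 512
step 1: project along x, AND mask (33/64) → |grid| = 264
step 2: project along y, AND mask (34/64) → |grid| = 141

|visual hull| = 141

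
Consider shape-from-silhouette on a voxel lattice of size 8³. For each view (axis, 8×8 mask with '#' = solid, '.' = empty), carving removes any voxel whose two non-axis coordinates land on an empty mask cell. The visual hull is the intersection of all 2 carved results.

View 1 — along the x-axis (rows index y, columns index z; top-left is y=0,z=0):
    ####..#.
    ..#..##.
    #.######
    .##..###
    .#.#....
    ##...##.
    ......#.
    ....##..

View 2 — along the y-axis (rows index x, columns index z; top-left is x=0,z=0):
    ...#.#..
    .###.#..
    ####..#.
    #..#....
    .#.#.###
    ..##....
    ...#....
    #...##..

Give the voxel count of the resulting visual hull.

|visual hull| = 90

start: 8×8×8 = 512 voxels
  1. axis=0 (YZ plane), |mask|=29  ⇒  voxels=232
  2. axis=1 (XZ plane), |mask|=24  ⇒  voxels=90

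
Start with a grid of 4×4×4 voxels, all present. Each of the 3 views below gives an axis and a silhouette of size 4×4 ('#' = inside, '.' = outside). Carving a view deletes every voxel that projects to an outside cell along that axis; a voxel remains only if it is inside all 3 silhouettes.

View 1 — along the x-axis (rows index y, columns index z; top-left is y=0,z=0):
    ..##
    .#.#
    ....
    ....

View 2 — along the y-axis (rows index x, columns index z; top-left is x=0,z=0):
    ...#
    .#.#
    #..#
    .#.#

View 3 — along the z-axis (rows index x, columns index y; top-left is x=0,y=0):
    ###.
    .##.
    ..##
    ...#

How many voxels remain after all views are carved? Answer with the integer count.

start: 4×4×4 = 64 voxels
step 1: project along x, AND mask (4/16) → |grid| = 16
step 2: project along y, AND mask (7/16) → |grid| = 10
step 3: project along z, AND mask (8/16) → |grid| = 4

remaining voxels: 4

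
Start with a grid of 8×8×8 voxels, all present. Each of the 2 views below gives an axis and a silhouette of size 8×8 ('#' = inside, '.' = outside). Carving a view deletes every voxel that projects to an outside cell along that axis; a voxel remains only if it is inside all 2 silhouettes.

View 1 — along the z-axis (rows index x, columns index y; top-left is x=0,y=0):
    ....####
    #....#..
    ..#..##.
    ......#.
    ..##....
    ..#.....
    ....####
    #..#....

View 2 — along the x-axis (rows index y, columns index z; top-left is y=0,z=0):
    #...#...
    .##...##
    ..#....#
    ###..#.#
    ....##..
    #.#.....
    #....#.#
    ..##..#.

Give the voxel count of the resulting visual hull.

start: 8×8×8 = 512 voxels
carve view 1 (along z, XY-mask fill 19/64): 152 voxels remain
carve view 2 (along x, YZ-mask fill 23/64): 50 voxels remain

|visual hull| = 50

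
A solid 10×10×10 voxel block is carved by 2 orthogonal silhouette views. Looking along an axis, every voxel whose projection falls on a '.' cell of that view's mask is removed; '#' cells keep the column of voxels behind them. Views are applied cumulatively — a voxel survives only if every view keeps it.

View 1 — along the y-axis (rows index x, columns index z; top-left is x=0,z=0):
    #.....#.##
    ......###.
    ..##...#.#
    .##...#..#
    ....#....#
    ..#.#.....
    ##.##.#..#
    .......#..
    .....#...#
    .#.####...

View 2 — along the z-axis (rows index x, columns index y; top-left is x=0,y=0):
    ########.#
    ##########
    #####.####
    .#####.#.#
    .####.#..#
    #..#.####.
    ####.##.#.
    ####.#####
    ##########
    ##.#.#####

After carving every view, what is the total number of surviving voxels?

initial block: 10^3 = 1000
[1] y-view keeps 33 columns → grid now 330
[2] z-view keeps 81 columns → grid now 265

voxel count = 265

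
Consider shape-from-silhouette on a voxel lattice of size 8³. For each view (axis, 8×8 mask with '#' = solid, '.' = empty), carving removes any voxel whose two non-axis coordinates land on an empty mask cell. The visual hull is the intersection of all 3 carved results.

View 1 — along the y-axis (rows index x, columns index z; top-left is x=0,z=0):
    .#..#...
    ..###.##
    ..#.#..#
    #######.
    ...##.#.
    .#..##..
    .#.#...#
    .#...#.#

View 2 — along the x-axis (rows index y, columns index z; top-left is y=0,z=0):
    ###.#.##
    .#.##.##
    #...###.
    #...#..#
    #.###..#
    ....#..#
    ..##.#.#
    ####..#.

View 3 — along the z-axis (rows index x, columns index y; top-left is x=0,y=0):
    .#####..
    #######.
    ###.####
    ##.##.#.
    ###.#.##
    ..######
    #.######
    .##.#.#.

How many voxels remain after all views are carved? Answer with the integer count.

before carving: 512 voxels (8×8×8)
step 1: project along y, AND mask (29/64) → |grid| = 232
step 2: project along x, AND mask (34/64) → |grid| = 126
step 3: project along z, AND mask (47/64) → |grid| = 94

|visual hull| = 94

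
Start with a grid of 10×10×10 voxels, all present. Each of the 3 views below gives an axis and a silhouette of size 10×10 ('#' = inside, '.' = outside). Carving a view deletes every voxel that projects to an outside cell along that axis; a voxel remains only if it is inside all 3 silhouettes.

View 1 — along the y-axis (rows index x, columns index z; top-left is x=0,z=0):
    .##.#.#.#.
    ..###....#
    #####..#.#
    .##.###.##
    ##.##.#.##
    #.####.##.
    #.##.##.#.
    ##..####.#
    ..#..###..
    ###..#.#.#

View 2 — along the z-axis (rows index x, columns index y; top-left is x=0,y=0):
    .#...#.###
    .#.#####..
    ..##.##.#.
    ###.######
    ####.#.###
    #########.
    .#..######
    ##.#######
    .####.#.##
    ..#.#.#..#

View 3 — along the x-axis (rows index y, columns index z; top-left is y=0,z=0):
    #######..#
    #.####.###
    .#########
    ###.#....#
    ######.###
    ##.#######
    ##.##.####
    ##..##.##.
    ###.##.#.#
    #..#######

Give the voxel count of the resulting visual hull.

remaining voxels: 322

initial block: 10^3 = 1000
after view 1 [y-axis, 60 of 100 cells solid] → remaining = 600
after view 2 [z-axis, 69 of 100 cells solid] → remaining = 423
after view 3 [x-axis, 77 of 100 cells solid] → remaining = 322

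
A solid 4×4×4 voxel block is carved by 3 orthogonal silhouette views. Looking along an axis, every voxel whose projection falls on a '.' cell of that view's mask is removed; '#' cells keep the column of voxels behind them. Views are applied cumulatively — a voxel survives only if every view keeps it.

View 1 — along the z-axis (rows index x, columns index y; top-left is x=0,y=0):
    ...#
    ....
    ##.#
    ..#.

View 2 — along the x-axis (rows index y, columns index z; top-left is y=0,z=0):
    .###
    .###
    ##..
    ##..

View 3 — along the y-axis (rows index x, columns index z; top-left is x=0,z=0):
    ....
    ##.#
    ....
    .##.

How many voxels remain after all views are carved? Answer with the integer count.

before carving: 64 voxels (4×4×4)
carve view 1 (along z, XY-mask fill 5/16): 20 voxels remain
carve view 2 (along x, YZ-mask fill 10/16): 12 voxels remain
carve view 3 (along y, XZ-mask fill 5/16): 1 voxels remain

remaining voxels: 1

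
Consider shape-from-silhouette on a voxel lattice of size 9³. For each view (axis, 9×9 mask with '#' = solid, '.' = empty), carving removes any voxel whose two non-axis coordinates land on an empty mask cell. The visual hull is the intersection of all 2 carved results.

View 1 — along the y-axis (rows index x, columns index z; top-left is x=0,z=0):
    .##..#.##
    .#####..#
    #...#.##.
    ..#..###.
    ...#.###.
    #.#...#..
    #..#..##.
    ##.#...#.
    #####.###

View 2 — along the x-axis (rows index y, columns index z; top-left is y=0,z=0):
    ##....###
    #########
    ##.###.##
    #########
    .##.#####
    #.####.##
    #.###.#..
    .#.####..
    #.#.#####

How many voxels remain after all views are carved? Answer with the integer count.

full grid |V| = 729
carve view 1 (along y, XZ-mask fill 42/81): 378 voxels remain
carve view 2 (along x, YZ-mask fill 61/81): 283 voxels remain

remaining voxels: 283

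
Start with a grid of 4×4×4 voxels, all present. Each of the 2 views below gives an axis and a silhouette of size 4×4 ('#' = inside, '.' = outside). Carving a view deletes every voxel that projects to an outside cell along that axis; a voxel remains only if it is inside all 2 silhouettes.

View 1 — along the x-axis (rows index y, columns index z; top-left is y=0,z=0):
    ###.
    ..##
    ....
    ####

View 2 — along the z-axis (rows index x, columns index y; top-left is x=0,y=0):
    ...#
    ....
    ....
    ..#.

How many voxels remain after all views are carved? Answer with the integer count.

remaining voxels: 4

full grid |V| = 64
[1] x-view keeps 9 columns → grid now 36
[2] z-view keeps 2 columns → grid now 4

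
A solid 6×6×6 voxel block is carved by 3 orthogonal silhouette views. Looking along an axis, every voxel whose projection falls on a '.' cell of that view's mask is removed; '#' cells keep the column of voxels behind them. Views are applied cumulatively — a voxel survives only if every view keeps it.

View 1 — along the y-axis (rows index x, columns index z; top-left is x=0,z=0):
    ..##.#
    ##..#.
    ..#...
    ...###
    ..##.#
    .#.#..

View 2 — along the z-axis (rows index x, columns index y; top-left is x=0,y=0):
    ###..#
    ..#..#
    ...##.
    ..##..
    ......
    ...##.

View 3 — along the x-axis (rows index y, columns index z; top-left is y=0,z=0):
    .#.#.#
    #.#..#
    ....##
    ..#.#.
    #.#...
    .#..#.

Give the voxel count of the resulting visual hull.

full grid |V| = 216
carve view 1 (along y, XZ-mask fill 15/36): 90 voxels remain
carve view 2 (along z, XY-mask fill 12/36): 30 voxels remain
carve view 3 (along x, YZ-mask fill 14/36): 13 voxels remain

remaining voxels: 13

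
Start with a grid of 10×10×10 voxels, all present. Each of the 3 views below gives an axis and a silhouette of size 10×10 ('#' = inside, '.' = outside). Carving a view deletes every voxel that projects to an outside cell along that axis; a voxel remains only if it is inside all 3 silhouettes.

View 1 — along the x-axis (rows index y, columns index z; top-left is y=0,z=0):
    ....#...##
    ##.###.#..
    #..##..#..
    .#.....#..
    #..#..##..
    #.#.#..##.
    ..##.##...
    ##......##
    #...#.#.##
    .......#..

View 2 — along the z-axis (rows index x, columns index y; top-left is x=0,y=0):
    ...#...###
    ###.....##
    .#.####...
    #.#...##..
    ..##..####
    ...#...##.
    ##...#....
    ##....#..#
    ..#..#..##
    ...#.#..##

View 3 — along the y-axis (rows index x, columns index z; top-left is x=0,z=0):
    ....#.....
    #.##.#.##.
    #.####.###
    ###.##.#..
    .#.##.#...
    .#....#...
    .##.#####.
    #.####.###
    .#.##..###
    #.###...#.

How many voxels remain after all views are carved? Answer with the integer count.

initial block: 10^3 = 1000
after view 1 [x-axis, 38 of 100 cells solid] → remaining = 380
after view 2 [z-axis, 42 of 100 cells solid] → remaining = 154
after view 3 [y-axis, 53 of 100 cells solid] → remaining = 87

87 voxels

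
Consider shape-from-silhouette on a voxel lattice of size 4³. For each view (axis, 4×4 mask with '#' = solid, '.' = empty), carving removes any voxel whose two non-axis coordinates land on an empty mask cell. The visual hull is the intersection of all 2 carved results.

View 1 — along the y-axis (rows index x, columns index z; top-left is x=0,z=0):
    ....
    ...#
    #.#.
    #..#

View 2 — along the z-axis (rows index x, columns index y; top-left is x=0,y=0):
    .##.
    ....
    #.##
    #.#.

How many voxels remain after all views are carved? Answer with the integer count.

before carving: 64 voxels (4×4×4)
  1. axis=1 (XZ plane), |mask|=5  ⇒  voxels=20
  2. axis=2 (XY plane), |mask|=7  ⇒  voxels=10

|visual hull| = 10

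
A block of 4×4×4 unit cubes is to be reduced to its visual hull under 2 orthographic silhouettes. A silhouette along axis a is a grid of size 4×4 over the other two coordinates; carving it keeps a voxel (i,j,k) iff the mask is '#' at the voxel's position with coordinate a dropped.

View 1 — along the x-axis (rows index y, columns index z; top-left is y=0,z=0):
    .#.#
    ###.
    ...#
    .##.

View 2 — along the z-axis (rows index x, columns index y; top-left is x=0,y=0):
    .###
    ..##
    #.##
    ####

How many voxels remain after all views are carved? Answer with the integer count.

before carving: 64 voxels (4×4×4)
V1 x: intersect with YZ mask (8 set) -- 32 left
V2 z: intersect with XY mask (12 set) -- 22 left

|visual hull| = 22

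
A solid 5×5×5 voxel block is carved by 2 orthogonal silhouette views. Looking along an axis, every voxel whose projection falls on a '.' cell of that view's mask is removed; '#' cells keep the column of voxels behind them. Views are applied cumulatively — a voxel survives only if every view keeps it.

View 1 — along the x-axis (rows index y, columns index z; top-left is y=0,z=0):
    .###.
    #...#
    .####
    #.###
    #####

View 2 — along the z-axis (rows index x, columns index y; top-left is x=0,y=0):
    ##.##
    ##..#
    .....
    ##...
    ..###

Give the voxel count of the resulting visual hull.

full grid |V| = 125
step 1: project along x, AND mask (18/25) → |grid| = 90
step 2: project along z, AND mask (12/25) → |grid| = 42

voxel count = 42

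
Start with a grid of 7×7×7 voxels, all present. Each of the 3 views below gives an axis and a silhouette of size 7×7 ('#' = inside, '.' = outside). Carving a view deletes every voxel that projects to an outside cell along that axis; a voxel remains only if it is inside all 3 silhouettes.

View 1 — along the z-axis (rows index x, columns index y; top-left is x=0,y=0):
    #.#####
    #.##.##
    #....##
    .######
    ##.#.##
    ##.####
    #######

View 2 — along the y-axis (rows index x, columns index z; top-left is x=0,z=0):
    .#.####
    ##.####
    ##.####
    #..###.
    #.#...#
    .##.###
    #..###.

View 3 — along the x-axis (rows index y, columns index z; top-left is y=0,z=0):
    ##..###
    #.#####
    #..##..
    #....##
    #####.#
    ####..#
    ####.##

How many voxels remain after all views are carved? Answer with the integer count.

remaining voxels: 124

full grid |V| = 343
[1] z-view keeps 38 columns → grid now 266
[2] y-view keeps 33 columns → grid now 175
[3] x-view keeps 34 columns → grid now 124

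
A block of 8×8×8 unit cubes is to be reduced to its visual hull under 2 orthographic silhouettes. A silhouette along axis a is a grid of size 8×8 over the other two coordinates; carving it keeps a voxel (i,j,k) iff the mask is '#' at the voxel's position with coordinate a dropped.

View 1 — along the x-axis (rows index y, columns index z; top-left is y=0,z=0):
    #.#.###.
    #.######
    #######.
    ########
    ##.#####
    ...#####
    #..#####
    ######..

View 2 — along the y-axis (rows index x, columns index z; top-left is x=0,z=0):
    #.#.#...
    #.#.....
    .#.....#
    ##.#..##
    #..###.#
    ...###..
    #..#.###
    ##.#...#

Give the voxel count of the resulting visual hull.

full grid |V| = 512
step 1: project along x, AND mask (51/64) → |grid| = 408
step 2: project along y, AND mask (29/64) → |grid| = 186

remaining voxels: 186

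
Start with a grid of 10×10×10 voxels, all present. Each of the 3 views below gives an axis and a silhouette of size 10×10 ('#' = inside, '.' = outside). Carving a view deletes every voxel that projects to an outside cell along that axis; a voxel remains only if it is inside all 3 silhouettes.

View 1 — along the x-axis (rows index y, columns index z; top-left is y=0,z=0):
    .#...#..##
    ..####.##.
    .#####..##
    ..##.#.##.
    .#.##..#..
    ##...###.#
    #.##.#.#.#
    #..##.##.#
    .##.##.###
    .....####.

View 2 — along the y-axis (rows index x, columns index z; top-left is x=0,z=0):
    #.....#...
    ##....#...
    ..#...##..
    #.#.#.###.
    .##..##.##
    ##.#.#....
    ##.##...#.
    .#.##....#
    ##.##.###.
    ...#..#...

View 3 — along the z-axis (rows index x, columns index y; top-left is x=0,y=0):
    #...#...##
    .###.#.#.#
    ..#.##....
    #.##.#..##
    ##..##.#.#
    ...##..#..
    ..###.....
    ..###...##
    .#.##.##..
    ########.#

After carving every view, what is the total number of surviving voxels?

full grid |V| = 1000
after view 1 [x-axis, 55 of 100 cells solid] → remaining = 550
after view 2 [y-axis, 42 of 100 cells solid] → remaining = 210
after view 3 [z-axis, 50 of 100 cells solid] → remaining = 100

|visual hull| = 100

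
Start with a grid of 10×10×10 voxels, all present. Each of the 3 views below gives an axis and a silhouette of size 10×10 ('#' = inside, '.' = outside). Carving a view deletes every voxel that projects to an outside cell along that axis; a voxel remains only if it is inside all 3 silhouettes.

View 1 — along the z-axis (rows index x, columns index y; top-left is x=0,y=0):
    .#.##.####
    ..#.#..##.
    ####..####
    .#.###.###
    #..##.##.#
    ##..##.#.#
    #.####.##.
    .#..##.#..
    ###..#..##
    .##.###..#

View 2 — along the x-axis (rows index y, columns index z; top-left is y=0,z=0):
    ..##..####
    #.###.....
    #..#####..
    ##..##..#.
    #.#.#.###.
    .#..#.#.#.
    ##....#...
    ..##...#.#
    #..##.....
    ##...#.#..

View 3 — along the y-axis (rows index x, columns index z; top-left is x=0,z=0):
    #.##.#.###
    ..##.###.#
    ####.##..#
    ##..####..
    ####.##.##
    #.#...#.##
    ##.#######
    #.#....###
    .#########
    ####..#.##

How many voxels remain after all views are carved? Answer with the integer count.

full grid |V| = 1000
carve view 1 (along z, XY-mask fill 61/100): 610 voxels remain
carve view 2 (along x, YZ-mask fill 45/100): 275 voxels remain
carve view 3 (along y, XZ-mask fill 69/100): 196 voxels remain

|visual hull| = 196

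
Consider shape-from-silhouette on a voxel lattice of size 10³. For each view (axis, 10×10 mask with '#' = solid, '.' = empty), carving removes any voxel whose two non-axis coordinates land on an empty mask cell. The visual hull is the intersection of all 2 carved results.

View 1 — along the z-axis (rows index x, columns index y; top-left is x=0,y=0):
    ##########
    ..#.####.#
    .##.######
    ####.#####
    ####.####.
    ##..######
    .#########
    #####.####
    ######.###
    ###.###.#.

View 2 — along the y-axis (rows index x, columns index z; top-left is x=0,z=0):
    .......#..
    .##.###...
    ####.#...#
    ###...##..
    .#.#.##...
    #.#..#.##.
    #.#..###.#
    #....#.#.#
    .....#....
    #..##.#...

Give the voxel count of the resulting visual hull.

start: 10×10×10 = 1000 voxels
[1] z-view keeps 83 columns → grid now 830
[2] y-view keeps 41 columns → grid now 332

remaining voxels: 332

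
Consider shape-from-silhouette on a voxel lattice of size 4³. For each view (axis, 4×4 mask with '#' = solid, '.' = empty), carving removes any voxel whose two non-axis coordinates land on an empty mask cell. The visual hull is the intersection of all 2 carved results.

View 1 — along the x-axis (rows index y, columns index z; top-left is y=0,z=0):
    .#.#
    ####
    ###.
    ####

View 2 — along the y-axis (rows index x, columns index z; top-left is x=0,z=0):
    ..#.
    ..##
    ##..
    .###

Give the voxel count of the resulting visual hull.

remaining voxels: 26

start: 4×4×4 = 64 voxels
after view 1 [x-axis, 13 of 16 cells solid] → remaining = 52
after view 2 [y-axis, 8 of 16 cells solid] → remaining = 26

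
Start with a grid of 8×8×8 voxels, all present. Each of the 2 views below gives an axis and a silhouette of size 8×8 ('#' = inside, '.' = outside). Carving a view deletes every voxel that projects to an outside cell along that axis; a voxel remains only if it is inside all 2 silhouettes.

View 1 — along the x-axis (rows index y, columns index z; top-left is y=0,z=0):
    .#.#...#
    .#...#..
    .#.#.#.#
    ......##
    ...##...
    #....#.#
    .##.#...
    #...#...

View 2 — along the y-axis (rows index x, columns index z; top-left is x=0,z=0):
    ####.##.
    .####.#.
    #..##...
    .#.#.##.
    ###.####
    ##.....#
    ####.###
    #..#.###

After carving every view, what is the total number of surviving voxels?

initial block: 8^3 = 512
step 1: project along x, AND mask (21/64) → |grid| = 168
step 2: project along y, AND mask (40/64) → |grid| = 104

remaining voxels: 104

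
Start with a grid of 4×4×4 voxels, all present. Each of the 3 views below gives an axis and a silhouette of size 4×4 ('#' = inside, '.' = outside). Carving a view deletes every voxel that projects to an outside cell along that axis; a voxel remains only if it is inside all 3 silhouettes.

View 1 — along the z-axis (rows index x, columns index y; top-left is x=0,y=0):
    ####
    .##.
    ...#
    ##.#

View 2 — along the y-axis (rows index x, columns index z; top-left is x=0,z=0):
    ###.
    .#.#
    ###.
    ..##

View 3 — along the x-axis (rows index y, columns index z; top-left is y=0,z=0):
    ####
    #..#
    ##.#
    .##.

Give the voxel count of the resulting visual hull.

start: 4×4×4 = 64 voxels
after view 1 [z-axis, 10 of 16 cells solid] → remaining = 40
after view 2 [y-axis, 10 of 16 cells solid] → remaining = 25
after view 3 [x-axis, 11 of 16 cells solid] → remaining = 17

17 voxels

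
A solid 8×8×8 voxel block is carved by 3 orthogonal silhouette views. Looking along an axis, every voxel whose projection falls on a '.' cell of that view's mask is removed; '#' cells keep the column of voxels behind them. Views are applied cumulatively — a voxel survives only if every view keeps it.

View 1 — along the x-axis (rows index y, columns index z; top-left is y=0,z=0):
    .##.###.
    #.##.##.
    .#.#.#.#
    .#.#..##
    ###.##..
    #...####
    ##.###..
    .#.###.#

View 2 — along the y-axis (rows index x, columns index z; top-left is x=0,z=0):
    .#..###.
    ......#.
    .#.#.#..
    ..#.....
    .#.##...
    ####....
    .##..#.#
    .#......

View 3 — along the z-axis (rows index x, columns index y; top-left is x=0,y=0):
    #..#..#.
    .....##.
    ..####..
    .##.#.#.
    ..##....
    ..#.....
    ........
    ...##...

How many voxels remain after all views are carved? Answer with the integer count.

voxel count = 28

before carving: 512 voxels (8×8×8)
V1 x: intersect with YZ mask (38 set) -- 304 left
V2 y: intersect with XZ mask (21 set) -- 107 left
V3 z: intersect with XY mask (18 set) -- 28 left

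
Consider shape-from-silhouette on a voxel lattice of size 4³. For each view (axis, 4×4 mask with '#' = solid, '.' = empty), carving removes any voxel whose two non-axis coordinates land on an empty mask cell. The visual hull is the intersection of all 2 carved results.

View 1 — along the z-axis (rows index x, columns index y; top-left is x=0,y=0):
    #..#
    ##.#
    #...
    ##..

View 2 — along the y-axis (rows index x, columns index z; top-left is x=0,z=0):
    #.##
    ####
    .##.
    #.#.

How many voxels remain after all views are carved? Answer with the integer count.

remaining voxels: 24

initial block: 4^3 = 64
after view 1 [z-axis, 8 of 16 cells solid] → remaining = 32
after view 2 [y-axis, 11 of 16 cells solid] → remaining = 24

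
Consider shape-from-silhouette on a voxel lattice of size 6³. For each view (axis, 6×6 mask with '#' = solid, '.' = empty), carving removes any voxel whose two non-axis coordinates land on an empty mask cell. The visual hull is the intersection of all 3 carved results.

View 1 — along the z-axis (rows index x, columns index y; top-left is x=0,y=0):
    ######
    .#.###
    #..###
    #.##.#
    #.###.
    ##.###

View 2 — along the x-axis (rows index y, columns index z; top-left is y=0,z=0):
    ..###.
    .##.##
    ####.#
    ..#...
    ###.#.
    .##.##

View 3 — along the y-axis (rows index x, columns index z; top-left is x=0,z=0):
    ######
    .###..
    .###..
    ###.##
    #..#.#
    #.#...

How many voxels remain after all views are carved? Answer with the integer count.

start: 6×6×6 = 216 voxels
carve view 1 (along z, XY-mask fill 27/36): 162 voxels remain
carve view 2 (along x, YZ-mask fill 21/36): 88 voxels remain
carve view 3 (along y, XZ-mask fill 22/36): 57 voxels remain

voxel count = 57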